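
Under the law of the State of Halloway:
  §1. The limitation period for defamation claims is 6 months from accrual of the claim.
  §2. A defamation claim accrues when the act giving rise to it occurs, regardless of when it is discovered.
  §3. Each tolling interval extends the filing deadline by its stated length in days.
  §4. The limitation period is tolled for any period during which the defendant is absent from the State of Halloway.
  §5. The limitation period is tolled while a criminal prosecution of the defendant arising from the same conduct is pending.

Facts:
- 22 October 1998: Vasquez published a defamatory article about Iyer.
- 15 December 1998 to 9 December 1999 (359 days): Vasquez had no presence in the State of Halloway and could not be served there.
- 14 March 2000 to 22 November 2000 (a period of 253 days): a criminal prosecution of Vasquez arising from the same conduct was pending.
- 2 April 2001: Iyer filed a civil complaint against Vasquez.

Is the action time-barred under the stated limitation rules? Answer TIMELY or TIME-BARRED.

TIME-BARRED

The limitation period began to run on 22 October 1998.
The untolled deadline — 6 months after 22 October 1998 — is 22 April 1999.
The defendant's absence from the jurisdiction from 15 December 1998 to 9 December 1999 tolled the period for 359 days, extending the deadline to 15 April 2000.
The period was tolled for 253 days by the pending criminal prosecution (14 March 2000 to 22 November 2000), pushing the deadline to 24 December 2000.
Iyer filed on 2 April 2001, after the 24 December 2000 deadline, so the action is time-barred.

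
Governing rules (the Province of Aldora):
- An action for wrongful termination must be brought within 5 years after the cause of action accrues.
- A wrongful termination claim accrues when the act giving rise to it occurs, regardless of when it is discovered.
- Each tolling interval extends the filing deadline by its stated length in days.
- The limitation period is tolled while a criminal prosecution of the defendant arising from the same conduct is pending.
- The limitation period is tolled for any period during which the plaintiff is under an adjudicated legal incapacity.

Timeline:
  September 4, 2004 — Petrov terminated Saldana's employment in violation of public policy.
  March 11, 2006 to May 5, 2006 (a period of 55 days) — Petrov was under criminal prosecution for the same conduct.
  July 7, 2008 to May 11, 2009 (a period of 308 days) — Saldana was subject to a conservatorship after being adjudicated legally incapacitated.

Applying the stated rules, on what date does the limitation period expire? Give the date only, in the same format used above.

September 2, 2010

The cause of action accrued on September 4, 2004, the date of the act.
The untolled deadline — 5 years after September 4, 2004 — is September 4, 2009.
Because the pending criminal prosecution ran from March 11, 2006 to May 5, 2006, the deadline is extended by 55 days to October 29, 2009.
Because the plaintiff's legal incapacity ran from July 7, 2008 to May 11, 2009, the deadline is extended by 308 days to September 2, 2010.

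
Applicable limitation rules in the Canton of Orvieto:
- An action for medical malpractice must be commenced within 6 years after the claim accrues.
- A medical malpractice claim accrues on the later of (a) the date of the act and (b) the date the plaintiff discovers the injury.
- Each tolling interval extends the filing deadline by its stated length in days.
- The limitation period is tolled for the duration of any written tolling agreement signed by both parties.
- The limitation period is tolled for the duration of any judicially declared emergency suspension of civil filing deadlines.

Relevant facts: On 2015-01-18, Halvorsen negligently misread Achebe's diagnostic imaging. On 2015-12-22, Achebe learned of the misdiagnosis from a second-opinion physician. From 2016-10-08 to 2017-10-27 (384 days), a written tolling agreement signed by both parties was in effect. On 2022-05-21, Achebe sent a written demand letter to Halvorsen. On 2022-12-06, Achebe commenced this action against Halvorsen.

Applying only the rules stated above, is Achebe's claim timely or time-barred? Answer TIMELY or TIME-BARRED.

TIMELY

Because discovery on 2015-12-22 post-dates the 2015-01-18 act, accrual under the later-of rule falls on 2015-12-22.
Adding the 6 years base period to 2015-12-22 gives a deadline of 2021-12-22, before any tolling.
The period was tolled for 384 days by the written tolling agreement (2016-10-08 to 2017-10-27), pushing the deadline to 2023-01-10.
None of the other events listed affects the running of the period under the stated rules.
Achebe filed on 2022-12-06, before the 2023-01-10 deadline, so the action is timely.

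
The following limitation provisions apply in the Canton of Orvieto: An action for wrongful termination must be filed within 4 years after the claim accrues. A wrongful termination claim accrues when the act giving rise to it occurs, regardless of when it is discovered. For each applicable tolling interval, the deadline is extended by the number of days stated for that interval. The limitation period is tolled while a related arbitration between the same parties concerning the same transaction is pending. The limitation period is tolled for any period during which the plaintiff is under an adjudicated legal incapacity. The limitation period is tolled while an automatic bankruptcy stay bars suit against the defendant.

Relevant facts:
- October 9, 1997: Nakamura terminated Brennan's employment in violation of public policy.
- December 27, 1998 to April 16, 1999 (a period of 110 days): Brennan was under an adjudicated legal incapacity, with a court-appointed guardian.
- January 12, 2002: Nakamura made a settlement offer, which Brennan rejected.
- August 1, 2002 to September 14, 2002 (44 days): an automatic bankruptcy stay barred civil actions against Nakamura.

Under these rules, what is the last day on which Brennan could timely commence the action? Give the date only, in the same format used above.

January 27, 2002

The limitation period began to run on October 9, 1997.
Adding the 4 years base period to October 9, 1997 gives a deadline of October 9, 2001, before any tolling.
The plaintiff's legal incapacity from December 27, 1998 to April 16, 1999 tolled the period for 110 days, extending the deadline to January 27, 2002.
By the time the automatic bankruptcy stay began on August 1, 2002, the limitation period had already expired on January 27, 2002; that interval cannot revive it.
The other events in the timeline have no effect on the limitation period under the stated rules.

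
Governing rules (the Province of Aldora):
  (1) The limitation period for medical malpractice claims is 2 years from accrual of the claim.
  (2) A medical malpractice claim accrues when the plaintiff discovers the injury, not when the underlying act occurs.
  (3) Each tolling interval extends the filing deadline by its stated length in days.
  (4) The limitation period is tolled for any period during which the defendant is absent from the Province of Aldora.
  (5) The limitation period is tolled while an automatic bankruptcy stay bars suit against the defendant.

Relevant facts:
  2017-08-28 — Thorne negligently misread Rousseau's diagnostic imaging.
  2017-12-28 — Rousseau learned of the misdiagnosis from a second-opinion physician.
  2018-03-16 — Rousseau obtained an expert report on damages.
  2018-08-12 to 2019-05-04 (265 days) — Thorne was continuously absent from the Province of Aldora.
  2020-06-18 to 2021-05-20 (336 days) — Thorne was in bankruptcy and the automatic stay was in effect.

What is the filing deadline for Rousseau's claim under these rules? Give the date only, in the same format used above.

2021-08-20

Under the discovery rule, the claim accrued on 2017-12-28, when Rousseau discovered the injury — not on the 2017-08-28 date of the underlying act.
Adding the 2 years base period to 2017-12-28 gives a deadline of 2019-12-28, before any tolling.
The period was tolled for 265 days by the defendant's absence from the jurisdiction (2018-08-12 to 2019-05-04), pushing the deadline to 2020-09-18.
The period was tolled for 336 days by the automatic bankruptcy stay (2020-06-18 to 2021-05-20), pushing the deadline to 2021-08-20.
None of the other events listed affects the running of the period under the stated rules.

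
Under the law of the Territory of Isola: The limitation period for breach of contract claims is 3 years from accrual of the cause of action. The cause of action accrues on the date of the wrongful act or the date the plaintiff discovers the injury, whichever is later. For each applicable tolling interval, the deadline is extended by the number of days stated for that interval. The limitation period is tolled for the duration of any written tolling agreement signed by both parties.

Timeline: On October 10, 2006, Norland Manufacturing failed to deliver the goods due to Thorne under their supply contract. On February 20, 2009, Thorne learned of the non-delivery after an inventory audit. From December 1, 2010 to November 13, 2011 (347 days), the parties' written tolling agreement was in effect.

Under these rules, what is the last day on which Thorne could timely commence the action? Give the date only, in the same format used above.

Because discovery on February 20, 2009 post-dates the October 10, 2006 act, accrual under the later-of rule falls on February 20, 2009.
3 years from February 20, 2009 is February 20, 2012.
The period was tolled for 347 days by the written tolling agreement (December 1, 2010 to November 13, 2011), pushing the deadline to February 1, 2013.

February 1, 2013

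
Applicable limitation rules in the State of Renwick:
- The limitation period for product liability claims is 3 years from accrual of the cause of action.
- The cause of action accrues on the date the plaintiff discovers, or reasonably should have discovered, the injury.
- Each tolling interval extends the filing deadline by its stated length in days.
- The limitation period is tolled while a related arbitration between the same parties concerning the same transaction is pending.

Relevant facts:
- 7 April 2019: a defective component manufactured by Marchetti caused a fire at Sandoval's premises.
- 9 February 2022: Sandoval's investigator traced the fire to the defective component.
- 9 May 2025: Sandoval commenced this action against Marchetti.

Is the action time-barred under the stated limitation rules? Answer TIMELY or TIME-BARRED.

The claim did not accrue until Sandoval discovered the injury on 9 February 2022; the 7 April 2019 act date does not start the clock under the stated rule.
3 years from 9 February 2022 is 9 February 2025.
Sandoval filed on 9 May 2025, after the 9 February 2025 deadline, so the action is time-barred.

TIME-BARRED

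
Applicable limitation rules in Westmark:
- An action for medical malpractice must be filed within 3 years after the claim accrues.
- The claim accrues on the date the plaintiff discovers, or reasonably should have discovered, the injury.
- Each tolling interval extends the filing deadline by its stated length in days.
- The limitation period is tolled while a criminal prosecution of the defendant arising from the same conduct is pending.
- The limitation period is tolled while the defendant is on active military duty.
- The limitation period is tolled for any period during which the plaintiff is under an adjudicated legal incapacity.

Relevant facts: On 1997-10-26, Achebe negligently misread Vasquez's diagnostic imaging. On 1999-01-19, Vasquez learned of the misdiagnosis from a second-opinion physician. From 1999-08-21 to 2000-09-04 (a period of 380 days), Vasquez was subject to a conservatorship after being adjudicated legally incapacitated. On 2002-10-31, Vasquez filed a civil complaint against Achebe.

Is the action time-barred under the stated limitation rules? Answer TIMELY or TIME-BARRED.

Accrual is tied to discovery, so the period began on 1999-01-19 rather than on 1997-10-26 when the act occurred.
3 years from 1999-01-19 is 2002-01-19.
The plaintiff's legal incapacity from 1999-08-21 to 2000-09-04 tolled the period for 380 days, extending the deadline to 2003-02-03.
Vasquez filed on 2002-10-31, before the 2003-02-03 deadline, so the action is timely.

TIMELY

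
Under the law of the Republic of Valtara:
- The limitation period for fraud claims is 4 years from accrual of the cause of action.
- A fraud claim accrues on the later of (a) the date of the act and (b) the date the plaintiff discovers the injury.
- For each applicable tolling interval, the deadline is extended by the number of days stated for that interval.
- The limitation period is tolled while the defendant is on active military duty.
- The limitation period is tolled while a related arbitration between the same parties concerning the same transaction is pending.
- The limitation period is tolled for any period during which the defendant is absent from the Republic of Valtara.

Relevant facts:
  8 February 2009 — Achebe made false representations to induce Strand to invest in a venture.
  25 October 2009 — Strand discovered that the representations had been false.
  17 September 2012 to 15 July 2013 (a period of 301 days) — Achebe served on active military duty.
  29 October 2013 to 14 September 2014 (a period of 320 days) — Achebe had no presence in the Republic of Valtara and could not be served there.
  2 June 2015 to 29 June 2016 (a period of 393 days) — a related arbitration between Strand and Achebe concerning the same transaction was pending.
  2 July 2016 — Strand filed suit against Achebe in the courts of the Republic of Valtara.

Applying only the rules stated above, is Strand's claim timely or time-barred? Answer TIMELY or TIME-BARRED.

Because discovery on 25 October 2009 post-dates the 8 February 2009 act, accrual under the later-of rule falls on 25 October 2009.
Adding the 4 years base period to 25 October 2009 gives a deadline of 25 October 2013, before any tolling.
The defendant's active military service from 17 September 2012 to 15 July 2013 tolled the period for 301 days, extending the deadline to 22 August 2014.
The defendant's absence from the jurisdiction from 29 October 2013 to 14 September 2014 tolled the period for 320 days, extending the deadline to 8 July 2015.
The period was tolled for 393 days by the pending related arbitration (2 June 2015 to 29 June 2016), pushing the deadline to 4 August 2016.
The 2 July 2016 filing precedes the 4 August 2016 deadline; the claim is timely.

TIMELY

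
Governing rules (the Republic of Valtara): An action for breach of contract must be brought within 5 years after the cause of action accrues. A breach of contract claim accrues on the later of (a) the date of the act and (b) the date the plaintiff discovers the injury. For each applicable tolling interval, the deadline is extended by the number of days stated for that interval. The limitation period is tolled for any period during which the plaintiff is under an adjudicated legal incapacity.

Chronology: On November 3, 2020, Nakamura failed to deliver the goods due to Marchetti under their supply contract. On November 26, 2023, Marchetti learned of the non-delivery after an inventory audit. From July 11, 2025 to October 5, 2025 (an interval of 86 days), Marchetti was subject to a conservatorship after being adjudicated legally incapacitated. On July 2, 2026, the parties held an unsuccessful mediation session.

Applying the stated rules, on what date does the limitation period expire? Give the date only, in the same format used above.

The claim accrued on November 26, 2023 — the later of the November 3, 2020 act and the November 26, 2023 discovery.
5 years from November 26, 2023 is November 26, 2028.
The period was tolled for 86 days by the plaintiff's legal incapacity (July 11, 2025 to October 5, 2025), pushing the deadline to February 20, 2029.
None of the other events listed affects the running of the period under the stated rules.

February 20, 2029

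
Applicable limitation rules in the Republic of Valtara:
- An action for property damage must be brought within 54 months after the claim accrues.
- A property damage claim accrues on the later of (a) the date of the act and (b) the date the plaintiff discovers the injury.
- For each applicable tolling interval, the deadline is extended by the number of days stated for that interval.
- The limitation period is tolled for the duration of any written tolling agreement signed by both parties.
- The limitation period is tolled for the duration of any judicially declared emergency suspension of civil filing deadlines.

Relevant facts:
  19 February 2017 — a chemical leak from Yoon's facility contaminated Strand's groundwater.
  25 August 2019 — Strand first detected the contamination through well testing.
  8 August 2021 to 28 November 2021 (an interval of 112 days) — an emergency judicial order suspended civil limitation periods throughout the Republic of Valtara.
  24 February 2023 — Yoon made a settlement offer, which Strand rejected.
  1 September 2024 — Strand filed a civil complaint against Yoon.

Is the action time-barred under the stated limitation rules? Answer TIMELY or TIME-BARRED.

Because discovery on 25 August 2019 post-dates the 19 February 2017 act, accrual under the later-of rule falls on 25 August 2019.
Adding the 54 months base period to 25 August 2019 gives a deadline of 25 February 2024, before any tolling.
Because the emergency suspension of filing deadlines ran from 8 August 2021 to 28 November 2021, the deadline is extended by 112 days to 16 June 2024.
None of the other events listed affects the running of the period under the stated rules.
The 1 September 2024 filing falls after the 16 June 2024 deadline; the claim is time-barred.

TIME-BARRED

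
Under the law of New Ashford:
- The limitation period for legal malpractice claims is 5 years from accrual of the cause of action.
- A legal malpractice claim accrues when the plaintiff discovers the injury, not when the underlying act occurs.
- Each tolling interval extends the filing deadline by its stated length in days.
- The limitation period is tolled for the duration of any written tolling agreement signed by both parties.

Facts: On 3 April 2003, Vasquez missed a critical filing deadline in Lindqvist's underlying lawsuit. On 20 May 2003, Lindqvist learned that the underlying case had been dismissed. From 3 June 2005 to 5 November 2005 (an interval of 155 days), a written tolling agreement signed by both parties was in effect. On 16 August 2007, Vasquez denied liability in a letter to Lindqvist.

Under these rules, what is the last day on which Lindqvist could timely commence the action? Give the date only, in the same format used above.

22 October 2008

Accrual is tied to discovery, so the period began on 20 May 2003 rather than on 3 April 2003 when the act occurred.
The untolled deadline — 5 years after 20 May 2003 — is 20 May 2008.
Because the written tolling agreement ran from 3 June 2005 to 5 November 2005, the deadline is extended by 155 days to 22 October 2008.
None of the other events listed affects the running of the period under the stated rules.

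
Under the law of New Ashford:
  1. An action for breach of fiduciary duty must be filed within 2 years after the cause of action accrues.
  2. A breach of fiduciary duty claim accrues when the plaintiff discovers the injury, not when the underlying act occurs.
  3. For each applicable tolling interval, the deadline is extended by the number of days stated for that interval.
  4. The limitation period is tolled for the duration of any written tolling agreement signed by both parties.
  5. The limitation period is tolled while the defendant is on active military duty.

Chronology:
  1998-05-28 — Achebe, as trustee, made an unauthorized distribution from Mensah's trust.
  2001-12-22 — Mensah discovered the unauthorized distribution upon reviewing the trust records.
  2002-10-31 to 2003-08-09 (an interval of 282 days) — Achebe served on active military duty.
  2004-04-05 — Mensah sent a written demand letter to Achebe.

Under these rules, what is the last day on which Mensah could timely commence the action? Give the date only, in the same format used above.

Accrual is tied to discovery, so the period began on 2001-12-22 rather than on 1998-05-28 when the act occurred.
2 years from 2001-12-22 is 2003-12-22.
The period was tolled for 282 days by the defendant's active military service (2002-10-31 to 2003-08-09), pushing the deadline to 2004-09-29.
None of the other events listed affects the running of the period under the stated rules.

2004-09-29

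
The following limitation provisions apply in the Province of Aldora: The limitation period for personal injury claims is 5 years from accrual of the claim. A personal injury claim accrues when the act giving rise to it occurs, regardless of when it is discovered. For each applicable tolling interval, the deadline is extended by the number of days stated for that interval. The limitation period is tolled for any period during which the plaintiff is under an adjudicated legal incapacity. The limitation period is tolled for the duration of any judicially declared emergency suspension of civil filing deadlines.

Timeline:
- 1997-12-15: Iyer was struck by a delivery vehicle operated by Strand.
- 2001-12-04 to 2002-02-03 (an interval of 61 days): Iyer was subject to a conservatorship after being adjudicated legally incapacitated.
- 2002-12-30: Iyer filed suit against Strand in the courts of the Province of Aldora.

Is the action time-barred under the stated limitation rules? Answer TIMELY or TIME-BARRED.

TIMELY

The limitation period began to run on 1997-12-15.
Adding the 5 years base period to 1997-12-15 gives a deadline of 2002-12-15, before any tolling.
Because the plaintiff's legal incapacity ran from 2001-12-04 to 2002-02-03, the deadline is extended by 61 days to 2003-02-14.
The 2002-12-30 filing precedes the 2003-02-14 deadline; the claim is timely.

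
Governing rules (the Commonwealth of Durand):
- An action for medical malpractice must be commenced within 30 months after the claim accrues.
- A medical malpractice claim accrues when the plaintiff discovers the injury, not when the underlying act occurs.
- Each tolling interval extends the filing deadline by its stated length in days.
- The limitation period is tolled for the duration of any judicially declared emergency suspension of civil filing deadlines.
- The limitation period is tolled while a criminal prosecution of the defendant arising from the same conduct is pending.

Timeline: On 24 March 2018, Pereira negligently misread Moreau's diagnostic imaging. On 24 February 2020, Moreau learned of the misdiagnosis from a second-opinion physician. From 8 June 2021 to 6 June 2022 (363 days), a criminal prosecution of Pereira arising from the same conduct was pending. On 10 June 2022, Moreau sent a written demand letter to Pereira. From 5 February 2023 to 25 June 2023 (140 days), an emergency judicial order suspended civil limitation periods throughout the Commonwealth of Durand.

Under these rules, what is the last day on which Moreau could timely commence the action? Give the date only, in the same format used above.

Accrual is tied to discovery, so the period began on 24 February 2020 rather than on 24 March 2018 when the act occurred.
Adding the 30 months base period to 24 February 2020 gives a deadline of 24 August 2022, before any tolling.
The pending criminal prosecution from 8 June 2021 to 6 June 2022 tolled the period for 363 days, extending the deadline to 22 August 2023.
Because the emergency suspension of filing deadlines ran from 5 February 2023 to 25 June 2023, the deadline is extended by 140 days to 9 January 2024.
None of the other events listed affects the running of the period under the stated rules.

9 January 2024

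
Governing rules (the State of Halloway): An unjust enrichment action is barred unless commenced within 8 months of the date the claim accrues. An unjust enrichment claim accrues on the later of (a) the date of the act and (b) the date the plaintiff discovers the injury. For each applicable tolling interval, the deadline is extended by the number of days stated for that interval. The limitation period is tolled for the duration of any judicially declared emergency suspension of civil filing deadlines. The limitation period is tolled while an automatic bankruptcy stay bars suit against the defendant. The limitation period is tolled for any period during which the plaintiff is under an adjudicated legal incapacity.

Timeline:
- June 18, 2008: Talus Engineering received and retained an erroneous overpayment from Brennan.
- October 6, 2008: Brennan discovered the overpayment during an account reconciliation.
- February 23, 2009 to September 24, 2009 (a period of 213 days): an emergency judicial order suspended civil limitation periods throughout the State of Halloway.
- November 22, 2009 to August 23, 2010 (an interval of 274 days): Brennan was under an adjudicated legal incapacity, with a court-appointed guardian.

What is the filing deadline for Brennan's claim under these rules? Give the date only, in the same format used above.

October 6, 2010

Taking the later of the act (June 18, 2008) and discovery (October 6, 2008), the claim accrued on October 6, 2008.
Adding the 8 months base period to October 6, 2008 gives a deadline of June 6, 2009, before any tolling.
Because the emergency suspension of filing deadlines ran from February 23, 2009 to September 24, 2009, the deadline is extended by 213 days to January 5, 2010.
The plaintiff's legal incapacity from November 22, 2009 to August 23, 2010 tolled the period for 274 days, extending the deadline to October 6, 2010.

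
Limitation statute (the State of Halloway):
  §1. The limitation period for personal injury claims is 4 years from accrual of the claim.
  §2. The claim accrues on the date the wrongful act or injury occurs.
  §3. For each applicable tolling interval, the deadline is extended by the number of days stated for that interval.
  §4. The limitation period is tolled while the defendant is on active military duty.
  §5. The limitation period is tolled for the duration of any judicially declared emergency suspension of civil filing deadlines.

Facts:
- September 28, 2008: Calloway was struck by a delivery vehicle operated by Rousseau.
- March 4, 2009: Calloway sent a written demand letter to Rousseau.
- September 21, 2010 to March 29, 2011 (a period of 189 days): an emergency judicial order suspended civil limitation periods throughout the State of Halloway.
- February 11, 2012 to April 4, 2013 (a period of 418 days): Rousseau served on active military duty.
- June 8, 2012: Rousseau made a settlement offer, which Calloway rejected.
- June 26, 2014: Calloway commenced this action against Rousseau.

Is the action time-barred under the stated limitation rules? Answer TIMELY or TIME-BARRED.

TIME-BARRED

The limitation period began to run on September 28, 2008.
4 years from September 28, 2008 is September 28, 2012.
The period was tolled for 189 days by the emergency suspension of filing deadlines (September 21, 2010 to March 29, 2011), pushing the deadline to April 5, 2013.
The period was tolled for 418 days by the defendant's active military service (February 11, 2012 to April 4, 2013), pushing the deadline to May 28, 2014.
Nothing else in the chronology tolls or restarts the period.
The June 26, 2014 filing falls after the May 28, 2014 deadline; the claim is time-barred.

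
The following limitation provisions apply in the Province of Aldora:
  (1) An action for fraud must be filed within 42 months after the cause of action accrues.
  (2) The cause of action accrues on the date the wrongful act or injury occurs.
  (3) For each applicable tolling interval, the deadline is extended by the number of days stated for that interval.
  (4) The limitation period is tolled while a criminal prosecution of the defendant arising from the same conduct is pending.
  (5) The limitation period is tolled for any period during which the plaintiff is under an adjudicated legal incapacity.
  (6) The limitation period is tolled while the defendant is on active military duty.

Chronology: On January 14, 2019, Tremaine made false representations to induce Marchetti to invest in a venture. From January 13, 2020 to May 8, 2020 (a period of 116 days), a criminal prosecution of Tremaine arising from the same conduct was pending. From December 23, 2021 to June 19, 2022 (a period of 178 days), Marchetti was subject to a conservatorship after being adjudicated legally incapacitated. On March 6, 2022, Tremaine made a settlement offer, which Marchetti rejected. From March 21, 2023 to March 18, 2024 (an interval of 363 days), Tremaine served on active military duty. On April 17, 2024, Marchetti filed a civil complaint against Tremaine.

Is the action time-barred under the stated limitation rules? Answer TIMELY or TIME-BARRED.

TIMELY

The cause of action accrued on January 14, 2019, the date of the act.
42 months from January 14, 2019 is July 14, 2022.
Because the pending criminal prosecution ran from January 13, 2020 to May 8, 2020, the deadline is extended by 116 days to November 7, 2022.
The period was tolled for 178 days by the plaintiff's legal incapacity (December 23, 2021 to June 19, 2022), pushing the deadline to May 4, 2023.
The defendant's active military service from March 21, 2023 to March 18, 2024 tolled the period for 363 days, extending the deadline to May 1, 2024.
Nothing else in the chronology tolls or restarts the period.
Marchetti filed on April 17, 2024, before the May 1, 2024 deadline, so the action is timely.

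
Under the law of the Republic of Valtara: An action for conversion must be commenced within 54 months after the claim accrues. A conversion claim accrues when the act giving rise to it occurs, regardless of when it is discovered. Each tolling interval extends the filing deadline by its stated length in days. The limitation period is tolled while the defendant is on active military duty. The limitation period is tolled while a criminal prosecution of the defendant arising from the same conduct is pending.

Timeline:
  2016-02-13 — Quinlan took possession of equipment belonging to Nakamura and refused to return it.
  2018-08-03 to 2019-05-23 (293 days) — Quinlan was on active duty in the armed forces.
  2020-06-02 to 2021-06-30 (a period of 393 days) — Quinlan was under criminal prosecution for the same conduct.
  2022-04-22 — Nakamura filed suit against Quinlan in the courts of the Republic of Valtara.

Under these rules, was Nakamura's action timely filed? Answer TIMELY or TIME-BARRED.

TIMELY

The claim accrued on 2016-02-13, the date of the act.
Adding the 54 months base period to 2016-02-13 gives a deadline of 2020-08-13, before any tolling.
The defendant's active military service from 2018-08-03 to 2019-05-23 tolled the period for 293 days, extending the deadline to 2021-06-02.
Because the pending criminal prosecution ran from 2020-06-02 to 2021-06-30, the deadline is extended by 393 days to 2022-06-30.
The 2022-04-22 filing precedes the 2022-06-30 deadline; the claim is timely.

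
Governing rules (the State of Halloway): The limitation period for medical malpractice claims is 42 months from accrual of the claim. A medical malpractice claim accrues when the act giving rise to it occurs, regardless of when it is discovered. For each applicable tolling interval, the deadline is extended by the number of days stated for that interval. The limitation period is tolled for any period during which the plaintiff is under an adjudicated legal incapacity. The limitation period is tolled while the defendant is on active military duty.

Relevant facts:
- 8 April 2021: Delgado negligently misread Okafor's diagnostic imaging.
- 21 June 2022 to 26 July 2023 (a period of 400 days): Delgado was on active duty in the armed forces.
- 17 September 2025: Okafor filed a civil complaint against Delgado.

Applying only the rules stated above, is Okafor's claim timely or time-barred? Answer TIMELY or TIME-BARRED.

TIMELY

The claim accrued on 8 April 2021, when the wrongful act occurred.
Adding the 42 months base period to 8 April 2021 gives a deadline of 8 October 2024, before any tolling.
The defendant's active military service from 21 June 2022 to 26 July 2023 tolled the period for 400 days, extending the deadline to 12 November 2025.
The 17 September 2025 filing precedes the 12 November 2025 deadline; the claim is timely.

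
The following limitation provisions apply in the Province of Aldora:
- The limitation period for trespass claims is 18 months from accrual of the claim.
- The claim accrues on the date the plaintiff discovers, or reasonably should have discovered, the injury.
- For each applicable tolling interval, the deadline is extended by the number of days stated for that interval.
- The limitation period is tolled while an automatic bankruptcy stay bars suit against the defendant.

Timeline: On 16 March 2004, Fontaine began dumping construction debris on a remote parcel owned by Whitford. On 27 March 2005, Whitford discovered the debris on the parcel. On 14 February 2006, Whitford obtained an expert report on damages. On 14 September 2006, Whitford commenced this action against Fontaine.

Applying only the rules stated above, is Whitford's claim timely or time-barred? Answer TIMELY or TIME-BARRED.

Under the discovery rule, the claim accrued on 27 March 2005, when Whitford discovered the injury — not on the 16 March 2004 date of the underlying act.
18 months from 27 March 2005 is 27 September 2006.
None of the other events listed affects the running of the period under the stated rules.
Filing on 14 September 2006 beat the 27 September 2006 deadline — the action is timely.

TIMELY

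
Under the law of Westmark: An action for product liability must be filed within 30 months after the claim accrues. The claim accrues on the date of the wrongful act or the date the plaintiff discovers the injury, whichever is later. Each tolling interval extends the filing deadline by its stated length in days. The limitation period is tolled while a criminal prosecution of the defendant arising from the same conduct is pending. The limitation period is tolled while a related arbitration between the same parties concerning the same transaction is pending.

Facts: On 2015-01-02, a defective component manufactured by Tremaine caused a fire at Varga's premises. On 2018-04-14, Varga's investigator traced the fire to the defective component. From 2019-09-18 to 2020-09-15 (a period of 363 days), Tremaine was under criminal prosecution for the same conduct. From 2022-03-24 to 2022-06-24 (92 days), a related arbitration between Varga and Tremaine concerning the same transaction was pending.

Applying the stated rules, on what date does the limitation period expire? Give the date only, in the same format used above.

Because discovery on 2018-04-14 post-dates the 2015-01-02 act, accrual under the later-of rule falls on 2018-04-14.
The untolled deadline — 30 months after 2018-04-14 — is 2020-10-14.
The period was tolled for 363 days by the pending criminal prosecution (2019-09-18 to 2020-09-15), pushing the deadline to 2021-10-12.
By the time the pending related arbitration began on 2022-03-24, the limitation period had already expired on 2021-10-12; that interval cannot revive it.

2021-10-12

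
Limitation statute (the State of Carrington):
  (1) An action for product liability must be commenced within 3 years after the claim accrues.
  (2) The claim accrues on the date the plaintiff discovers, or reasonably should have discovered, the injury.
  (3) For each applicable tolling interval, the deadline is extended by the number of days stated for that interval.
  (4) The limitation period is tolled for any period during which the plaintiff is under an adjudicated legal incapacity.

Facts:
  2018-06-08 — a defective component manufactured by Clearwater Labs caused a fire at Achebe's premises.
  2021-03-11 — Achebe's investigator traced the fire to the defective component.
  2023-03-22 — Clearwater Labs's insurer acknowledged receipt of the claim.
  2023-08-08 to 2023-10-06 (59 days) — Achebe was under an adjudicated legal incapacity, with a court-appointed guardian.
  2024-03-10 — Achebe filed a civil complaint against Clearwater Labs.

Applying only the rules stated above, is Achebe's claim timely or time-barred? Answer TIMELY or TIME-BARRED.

TIMELY

Under the discovery rule, the claim accrued on 2021-03-11, when Achebe discovered the injury — not on the 2018-06-08 date of the underlying act.
Adding the 3 years base period to 2021-03-11 gives a deadline of 2024-03-11, before any tolling.
Because the plaintiff's legal incapacity ran from 2023-08-08 to 2023-10-06, the deadline is extended by 59 days to 2024-05-09.
The other events in the timeline have no effect on the limitation period under the stated rules.
Achebe filed on 2024-03-10, before the 2024-05-09 deadline, so the action is timely.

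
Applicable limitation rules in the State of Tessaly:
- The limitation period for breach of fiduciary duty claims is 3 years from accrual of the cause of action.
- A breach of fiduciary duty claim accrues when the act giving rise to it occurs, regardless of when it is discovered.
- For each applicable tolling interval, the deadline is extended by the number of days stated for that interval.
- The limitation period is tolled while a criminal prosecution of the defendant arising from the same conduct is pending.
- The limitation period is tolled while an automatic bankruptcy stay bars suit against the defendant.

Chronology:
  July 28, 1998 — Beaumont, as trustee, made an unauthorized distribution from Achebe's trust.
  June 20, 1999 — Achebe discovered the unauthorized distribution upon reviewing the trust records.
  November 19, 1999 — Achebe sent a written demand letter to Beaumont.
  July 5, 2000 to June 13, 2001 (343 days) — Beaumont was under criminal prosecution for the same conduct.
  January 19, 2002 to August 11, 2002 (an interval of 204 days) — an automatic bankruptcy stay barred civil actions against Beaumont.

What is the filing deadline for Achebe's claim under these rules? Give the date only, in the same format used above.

The claim accrued on July 28, 1998, when the wrongful act occurred; under the stated occurrence rule the June 20, 1999 discovery does not delay accrual.
Adding the 3 years base period to July 28, 1998 gives a deadline of July 28, 2001, before any tolling.
The pending criminal prosecution from July 5, 2000 to June 13, 2001 tolled the period for 343 days, extending the deadline to July 6, 2002.
Because the automatic bankruptcy stay ran from January 19, 2002 to August 11, 2002, the deadline is extended by 204 days to January 26, 2003.
None of the other events listed affects the running of the period under the stated rules.

January 26, 2003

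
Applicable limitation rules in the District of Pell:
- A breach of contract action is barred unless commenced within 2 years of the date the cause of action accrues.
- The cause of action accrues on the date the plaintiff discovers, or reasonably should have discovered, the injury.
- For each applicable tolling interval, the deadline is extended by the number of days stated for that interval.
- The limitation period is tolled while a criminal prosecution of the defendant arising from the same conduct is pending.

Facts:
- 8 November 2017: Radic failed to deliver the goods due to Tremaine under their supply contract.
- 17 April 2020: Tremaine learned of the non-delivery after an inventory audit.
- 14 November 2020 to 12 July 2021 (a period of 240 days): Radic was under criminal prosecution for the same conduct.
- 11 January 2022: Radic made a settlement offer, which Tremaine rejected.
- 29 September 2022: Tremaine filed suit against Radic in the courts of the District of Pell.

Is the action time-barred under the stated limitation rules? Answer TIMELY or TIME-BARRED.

TIMELY

Accrual is tied to discovery, so the period began on 17 April 2020 rather than on 8 November 2017 when the act occurred.
Adding the 2 years base period to 17 April 2020 gives a deadline of 17 April 2022, before any tolling.
Because the pending criminal prosecution ran from 14 November 2020 to 12 July 2021, the deadline is extended by 240 days to 13 December 2022.
Nothing else in the chronology tolls or restarts the period.
Filing on 29 September 2022 beat the 13 December 2022 deadline — the action is timely.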